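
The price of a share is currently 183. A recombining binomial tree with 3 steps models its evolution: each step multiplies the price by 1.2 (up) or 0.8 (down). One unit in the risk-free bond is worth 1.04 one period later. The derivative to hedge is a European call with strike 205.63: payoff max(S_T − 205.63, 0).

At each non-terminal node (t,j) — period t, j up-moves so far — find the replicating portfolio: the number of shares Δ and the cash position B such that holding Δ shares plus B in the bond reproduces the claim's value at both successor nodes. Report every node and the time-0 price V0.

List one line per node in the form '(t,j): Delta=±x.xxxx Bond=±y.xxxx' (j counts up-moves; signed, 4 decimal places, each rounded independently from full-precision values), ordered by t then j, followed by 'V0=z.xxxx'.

No-arbitrage ⇒ martingale measure with p* = (R−d)/(u−d) = 0.6000.
Terminal payoffs: V(3,0)=0.0000, V(3,1)=0.0000, V(3,2)=5.1860, V(3,3)=110.5940
  t=2,j=0: stock 117.1200 → up 140.5440 (V=0.0000), down 93.6960 (V=0.0000). Price 0.0000; hedge Δ=0.0000, bond B=0.0000.
  t=2,j=1: stock 175.6800 → up 210.8160 (V=5.1860), down 140.5440 (V=0.0000). Price 2.9919; hedge Δ=0.0738, bond B=-9.9731.
  t=2,j=2: stock 263.5200 → up 316.2240 (V=110.5940), down 210.8160 (V=5.1860). Price 65.7988; hedge Δ=1.0000, bond B=-197.7212.
  t=1,j=0: stock 146.4000 → up 175.6800 (V=2.9919), down 117.1200 (V=0.0000). Price 1.7261; hedge Δ=0.0511, bond B=-5.7537.
  t=1,j=1: stock 219.6000 → up 263.5200 (V=65.7988), down 175.6800 (V=2.9919). Price 39.1116; hedge Δ=0.7150, bond B=-117.9057.
  t=0,j=0: stock 183.0000 → up 219.6000 (V=39.1116), down 146.4000 (V=1.7261). Price 23.2283; hedge Δ=0.5107, bond B=-70.2355.
Check: Δ(0,0)·S0 + B(0,0) = 23.2283 = V0.

(0,0): Delta=0.5107 Bond=-70.2355
(1,0): Delta=0.0511 Bond=-5.7537
(1,1): Delta=0.7150 Bond=-117.9057
(2,0): Delta=0.0000 Bond=0.0000
(2,1): Delta=0.0738 Bond=-9.9731
(2,2): Delta=1.0000 Bond=-197.7212
V0=23.2283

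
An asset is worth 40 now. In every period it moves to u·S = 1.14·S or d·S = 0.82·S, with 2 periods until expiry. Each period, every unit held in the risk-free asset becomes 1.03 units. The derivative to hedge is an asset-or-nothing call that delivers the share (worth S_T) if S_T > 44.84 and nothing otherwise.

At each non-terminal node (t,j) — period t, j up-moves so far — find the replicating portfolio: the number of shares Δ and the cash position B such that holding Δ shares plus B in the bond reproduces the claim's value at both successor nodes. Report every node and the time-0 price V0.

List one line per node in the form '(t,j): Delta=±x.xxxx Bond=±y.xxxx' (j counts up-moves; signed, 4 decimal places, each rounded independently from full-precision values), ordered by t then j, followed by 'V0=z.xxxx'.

The replicating-portfolio and risk-neutral prices coincide; use p* = (1.03−0.82)/(1.14−0.82) = 0.6563 for the latter.
At expiry t=2: V(2,0)=0.0000, V(2,1)=0.0000, V(2,2)=51.9840
Node (1,0) S=32.8000: V=(p*·0.0000+(1−p*)·0.0000)/1.03=0.0000; Δ=(0.0000−0.0000)/(37.3920−26.8960)=0.0000; B=V−Δ·S=0.0000
Node (1,1) S=45.6000: V=(p*·51.9840+(1−p*)·0.0000)/1.03=33.1209; Δ=(51.9840−0.0000)/(51.9840−37.3920)=3.5625; B=V−Δ·S=-129.3291
Node (0,0) S=40.0000: V=(p*·33.1209+(1−p*)·0.0000)/1.03=21.1025; Δ=(33.1209−0.0000)/(45.6000−32.8000)=2.5876; B=V−Δ·S=-82.4002
The time-0 hedge costs 21.1025, which is the no-arbitrage price.

(0,0): Delta=2.5876 Bond=-82.4002
(1,0): Delta=0.0000 Bond=0.0000
(1,1): Delta=3.5625 Bond=-129.3291
V0=21.1025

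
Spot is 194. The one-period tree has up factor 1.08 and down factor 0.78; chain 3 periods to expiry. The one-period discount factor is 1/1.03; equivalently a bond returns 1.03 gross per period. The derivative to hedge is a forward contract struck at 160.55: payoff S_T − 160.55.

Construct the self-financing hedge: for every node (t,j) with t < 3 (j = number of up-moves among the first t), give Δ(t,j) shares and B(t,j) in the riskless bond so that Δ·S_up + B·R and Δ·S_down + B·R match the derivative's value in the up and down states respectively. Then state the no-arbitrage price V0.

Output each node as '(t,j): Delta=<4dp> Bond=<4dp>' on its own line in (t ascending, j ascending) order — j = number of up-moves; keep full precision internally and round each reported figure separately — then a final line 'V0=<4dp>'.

(0,0): Delta=1.0000 Bond=-146.9260
(1,0): Delta=1.0000 Bond=-151.3338
(1,1): Delta=1.0000 Bond=-151.3338
(2,0): Delta=1.0000 Bond=-155.8738
(2,1): Delta=1.0000 Bond=-155.8738
(2,2): Delta=1.0000 Bond=-155.8738
V0=47.0740

No-arbitrage ⇒ martingale measure with p* = (R−d)/(u−d) = 0.8333.
Terminal values V(3,·): V(3,0)=-68.4869, V(3,1)=-33.0780, V(3,2)=15.9496, V(3,3)=83.8341
Node (2,0) S=118.0296: V=(p*·-33.0780+(1−p*)·-68.4869)/1.03=-37.8442; Δ=(-33.0780−-68.4869)/(127.4720−92.0631)=1.0000; B=V−Δ·S=-155.8738
Node (2,1) S=163.4256: V=(p*·15.9496+(1−p*)·-33.0780)/1.03=7.5518; Δ=(15.9496−-33.0780)/(176.4996−127.4720)=1.0000; B=V−Δ·S=-155.8738
Node (2,2) S=226.2816: V=(p*·83.8341+(1−p*)·15.9496)/1.03=70.4078; Δ=(83.8341−15.9496)/(244.3841−176.4996)=1.0000; B=V−Δ·S=-155.8738
Node (1,0) S=151.3200: V=(p*·7.5518+(1−p*)·-37.8442)/1.03=-0.0138; Δ=(7.5518−-37.8442)/(163.4256−118.0296)=1.0000; B=V−Δ·S=-151.3338
Node (1,1) S=209.5200: V=(p*·70.4078+(1−p*)·7.5518)/1.03=58.1862; Δ=(70.4078−7.5518)/(226.2816−163.4256)=1.0000; B=V−Δ·S=-151.3338
Node (0,0) S=194.0000: V=(p*·58.1862+(1−p*)·-0.0138)/1.03=47.0740; Δ=(58.1862−-0.0138)/(209.5200−151.3200)=1.0000; B=V−Δ·S=-146.9260
Root portfolio cost Δ·194+B reproduces V0=47.0740.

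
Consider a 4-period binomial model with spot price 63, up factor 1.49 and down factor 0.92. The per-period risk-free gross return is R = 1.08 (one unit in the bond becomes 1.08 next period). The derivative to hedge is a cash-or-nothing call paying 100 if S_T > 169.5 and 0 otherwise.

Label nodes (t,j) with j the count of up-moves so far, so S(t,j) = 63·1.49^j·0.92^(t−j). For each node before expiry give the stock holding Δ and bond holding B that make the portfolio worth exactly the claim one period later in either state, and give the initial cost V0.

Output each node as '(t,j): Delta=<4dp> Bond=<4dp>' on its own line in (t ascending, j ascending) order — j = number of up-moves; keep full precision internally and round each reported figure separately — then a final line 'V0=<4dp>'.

(0,0): Delta=0.3759 Bond=-18.5458
(1,0): Delta=0.2045 Bond=-10.0956
(1,1): Delta=0.6470 Bond=-45.4850
(2,0): Delta=0.0000 Bond=0.0000
(2,1): Delta=0.5280 Bond=-38.8428
(2,2): Delta=0.8354 Bond=-75.4690
(3,0): Delta=0.0000 Bond=0.0000
(3,1): Delta=0.0000 Bond=0.0000
(3,2): Delta=1.3634 Bond=-149.4477
(3,3): Delta=0.0000 Bond=92.5926
V0=5.1338

Risk-neutral probability p* = (R−d)/(u−d) = (1.08−0.92)/(1.49−0.92) = 0.2807.
At expiry t=4: V(4,0)=0.0000, V(4,1)=0.0000, V(4,2)=0.0000, V(4,3)=100.0000, V(4,4)=100.0000
Node (3,0) S=49.0573: V=(p*·0.0000+(1−p*)·0.0000)/1.08=0.0000; Δ=(0.0000−0.0000)/(73.0954−45.1328)=0.0000; B=V−Δ·S=0.0000
Node (3,1) S=79.4516: V=(p*·0.0000+(1−p*)·0.0000)/1.08=0.0000; Δ=(0.0000−0.0000)/(118.3828−73.0954)=0.0000; B=V−Δ·S=0.0000
Node (3,2) S=128.6770: V=(p*·100.0000+(1−p*)·0.0000)/1.08=25.9909; Δ=(100.0000−0.0000)/(191.7287−118.3828)=1.3634; B=V−Δ·S=-149.4477
Node (3,3) S=208.4008: V=(p*·100.0000+(1−p*)·100.0000)/1.08=92.5926; Δ=(100.0000−100.0000)/(310.5172−191.7287)=0.0000; B=V−Δ·S=92.5926
Node (2,0) S=53.3232: V=(p*·0.0000+(1−p*)·0.0000)/1.08=0.0000; Δ=(0.0000−0.0000)/(79.4516−49.0573)=0.0000; B=V−Δ·S=0.0000
Node (2,1) S=86.3604: V=(p*·25.9909+(1−p*)·0.0000)/1.08=6.7553; Δ=(25.9909−0.0000)/(128.6770−79.4516)=0.5280; B=V−Δ·S=-38.8428
Node (2,2) S=139.8663: V=(p*·92.5926+(1−p*)·25.9909)/1.08=41.3760; Δ=(92.5926−25.9909)/(208.4008−128.6770)=0.8354; B=V−Δ·S=-75.4690
Node (1,0) S=57.9600: V=(p*·6.7553+(1−p*)·0.0000)/1.08=1.7558; Δ=(6.7553−0.0000)/(86.3604−53.3232)=0.2045; B=V−Δ·S=-10.0956
Node (1,1) S=93.8700: V=(p*·41.3760+(1−p*)·6.7553)/1.08=15.2531; Δ=(41.3760−6.7553)/(139.8663−86.3604)=0.6470; B=V−Δ·S=-45.4850
Node (0,0) S=63.0000: V=(p*·15.2531+(1−p*)·1.7558)/1.08=5.1338; Δ=(15.2531−1.7558)/(93.8700−57.9600)=0.3759; B=V−Δ·S=-18.5458
Root portfolio cost Δ·63+B reproduces V0=5.1338.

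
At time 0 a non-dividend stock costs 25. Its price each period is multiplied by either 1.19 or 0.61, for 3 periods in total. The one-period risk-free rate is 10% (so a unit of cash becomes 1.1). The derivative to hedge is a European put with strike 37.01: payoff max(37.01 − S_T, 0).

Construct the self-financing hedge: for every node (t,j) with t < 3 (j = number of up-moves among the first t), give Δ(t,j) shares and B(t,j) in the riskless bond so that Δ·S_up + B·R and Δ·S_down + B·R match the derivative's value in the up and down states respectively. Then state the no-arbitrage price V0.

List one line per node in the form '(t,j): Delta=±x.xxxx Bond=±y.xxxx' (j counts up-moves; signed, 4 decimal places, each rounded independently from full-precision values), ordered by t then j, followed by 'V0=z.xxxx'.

Under the risk-neutral measure, an up-move has probability p* = (R−d)/(u−d) = 0.8448 and values discount at R = 1.1.
Terminal payoffs: V(3,0)=31.3355, V(3,1)=25.9400, V(3,2)=15.4145, V(3,3)=0.0000
  t=2,j=0: stock 9.3025 → up 11.0700 (V=25.9400), down 5.6745 (V=31.3355). Price 24.3430; hedge Δ=-1.0000, bond B=33.6455.
  t=2,j=1: stock 18.1475 → up 21.5955 (V=15.4145), down 11.0700 (V=25.9400). Price 15.4980; hedge Δ=-1.0000, bond B=33.6455.
  t=2,j=2: stock 35.4025 → up 42.1290 (V=0.0000), down 21.5955 (V=15.4145). Price 2.1745; hedge Δ=-0.7507, bond B=28.7511.
  t=1,j=0: stock 15.2500 → up 18.1475 (V=15.4980), down 9.3025 (V=24.3430). Price 15.3368; hedge Δ=-1.0000, bond B=30.5868.
  t=1,j=1: stock 29.7500 → up 35.4025 (V=2.1745), down 18.1475 (V=15.4980). Price 3.8563; hedge Δ=-0.7722, bond B=26.8278.
  t=0,j=0: stock 25.0000 → up 29.7500 (V=3.8563), down 15.2500 (V=15.3368). Price 5.1252; hedge Δ=-0.7918, bond B=24.9192.
Each (Δ,B) replicates both successor values, so the strategy is self-financing and V0 is arbitrage-free.

(0,0): Delta=-0.7918 Bond=24.9192
(1,0): Delta=-1.0000 Bond=30.5868
(1,1): Delta=-0.7722 Bond=26.8278
(2,0): Delta=-1.0000 Bond=33.6455
(2,1): Delta=-1.0000 Bond=33.6455
(2,2): Delta=-0.7507 Bond=28.7511
V0=5.1252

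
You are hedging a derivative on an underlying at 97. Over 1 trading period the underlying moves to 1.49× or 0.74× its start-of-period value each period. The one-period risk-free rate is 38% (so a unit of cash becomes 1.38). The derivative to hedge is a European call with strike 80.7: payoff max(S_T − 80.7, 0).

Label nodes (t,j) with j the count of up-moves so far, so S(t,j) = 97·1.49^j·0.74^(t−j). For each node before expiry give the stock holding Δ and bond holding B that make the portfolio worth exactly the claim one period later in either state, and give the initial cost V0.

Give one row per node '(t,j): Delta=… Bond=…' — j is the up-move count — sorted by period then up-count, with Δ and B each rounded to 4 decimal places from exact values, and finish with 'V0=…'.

No-arbitrage ⇒ martingale measure with p* = (R−d)/(u−d) = 0.8533.
At expiry t=1: V(1,0)=0.0000, V(1,1)=63.8300
(0,0): S=97.0000. Δ = (V_up−V_dn)/(S_up−S_dn) = (63.8300−0.0000)/(144.5300−71.7800) = 0.8774. V = [p*·63.8300 + (1−p*)·0.0000]/1.38 = 39.4698. B = V − Δ·S = -45.6369.
Root portfolio cost Δ·97+B reproduces V0=39.4698.

(0,0): Delta=0.8774 Bond=-45.6369
V0=39.4698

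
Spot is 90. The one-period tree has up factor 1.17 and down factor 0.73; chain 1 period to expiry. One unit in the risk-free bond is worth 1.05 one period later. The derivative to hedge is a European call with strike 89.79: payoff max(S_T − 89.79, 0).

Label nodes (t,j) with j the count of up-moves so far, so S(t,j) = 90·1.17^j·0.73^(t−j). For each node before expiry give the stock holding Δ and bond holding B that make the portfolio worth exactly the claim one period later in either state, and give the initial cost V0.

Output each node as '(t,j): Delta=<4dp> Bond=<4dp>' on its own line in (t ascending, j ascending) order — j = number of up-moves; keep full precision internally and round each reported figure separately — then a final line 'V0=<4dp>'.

(0,0): Delta=0.3917 Bond=-24.5071
V0=10.7429

The replicating-portfolio and risk-neutral prices coincide; use p* = (1.05−0.73)/(1.17−0.73) = 0.7273 for the latter.
At expiry t=1: V(1,0)=0.0000, V(1,1)=15.5100
  t=0,j=0: stock 90.0000 → up 105.3000 (V=15.5100), down 65.7000 (V=0.0000). Price 10.7429; hedge Δ=0.3917, bond B=-24.5071.
Each (Δ,B) replicates both successor values, so the strategy is self-financing and V0 is arbitrage-free.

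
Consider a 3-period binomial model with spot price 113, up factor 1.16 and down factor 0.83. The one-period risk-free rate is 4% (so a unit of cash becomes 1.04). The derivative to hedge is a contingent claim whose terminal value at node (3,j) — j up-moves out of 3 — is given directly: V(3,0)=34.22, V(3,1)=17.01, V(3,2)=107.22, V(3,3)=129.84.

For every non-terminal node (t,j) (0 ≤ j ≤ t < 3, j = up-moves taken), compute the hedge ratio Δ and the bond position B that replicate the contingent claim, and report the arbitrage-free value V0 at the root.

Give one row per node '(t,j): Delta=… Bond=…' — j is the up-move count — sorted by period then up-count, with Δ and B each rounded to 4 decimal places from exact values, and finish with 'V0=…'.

The replicating-portfolio and risk-neutral prices coincide; use p* = (1.04−0.83)/(1.16−0.83) = 0.6364 for the latter.
At expiry t=3: V(3,0)=34.2200, V(3,1)=17.0100, V(3,2)=107.2200, V(3,3)=129.8400
  t=2,j=0: stock 77.8457 → up 90.3010 (V=17.0100), down 64.6119 (V=34.2200). Price 22.3733; hedge Δ=-0.6699, bond B=74.5248.
  t=2,j=1: stock 108.7964 → up 126.2038 (V=107.2200), down 90.3010 (V=17.0100). Price 71.5542; hedge Δ=2.5126, bond B=-201.8094.
  t=2,j=2: stock 152.0528 → up 176.3812 (V=129.8400), down 126.2038 (V=107.2200). Price 116.9371; hedge Δ=0.4508, bond B=48.3916.
  t=1,j=0: stock 93.7900 → up 108.7964 (V=71.5542), down 77.8457 (V=22.3733). Price 51.6060; hedge Δ=1.5890, bond B=-97.4272.
  t=1,j=1: stock 131.0800 → up 152.0528 (V=116.9371), down 108.7964 (V=71.5542). Price 96.5713; hedge Δ=1.0492, bond B=-40.9525.
  t=0,j=0: stock 113.0000 → up 131.0800 (V=96.5713), down 93.7900 (V=51.6060). Price 77.1349; hedge Δ=1.2058, bond B=-59.1238.
Root portfolio cost Δ·113+B reproduces V0=77.1349.

(0,0): Delta=1.2058 Bond=-59.1238
(1,0): Delta=1.5890 Bond=-97.4272
(1,1): Delta=1.0492 Bond=-40.9525
(2,0): Delta=-0.6699 Bond=74.5248
(2,1): Delta=2.5126 Bond=-201.8094
(2,2): Delta=0.4508 Bond=48.3916
V0=77.1349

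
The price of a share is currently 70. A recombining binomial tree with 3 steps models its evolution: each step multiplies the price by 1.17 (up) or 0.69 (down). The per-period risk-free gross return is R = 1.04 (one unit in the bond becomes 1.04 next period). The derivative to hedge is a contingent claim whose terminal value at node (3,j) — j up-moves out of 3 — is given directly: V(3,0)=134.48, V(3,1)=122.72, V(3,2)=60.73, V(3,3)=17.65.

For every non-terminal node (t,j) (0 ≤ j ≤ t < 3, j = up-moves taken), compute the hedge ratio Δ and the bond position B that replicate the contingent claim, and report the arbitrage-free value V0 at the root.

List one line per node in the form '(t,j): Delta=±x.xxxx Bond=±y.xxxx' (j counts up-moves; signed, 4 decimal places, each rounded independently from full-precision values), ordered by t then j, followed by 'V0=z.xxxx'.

Under the risk-neutral measure, an up-move has probability p* = (R−d)/(u−d) = 0.7292 and values discount at R = 1.04.
Terminal payoffs: V(3,0)=134.4800, V(3,1)=122.7200, V(3,2)=60.7300, V(3,3)=17.6500
(2,0): S=33.3270. Δ = (V_up−V_dn)/(S_up−S_dn) = (122.7200−134.4800)/(38.9926−22.9956) = -0.7351. V = [p*·122.7200 + (1−p*)·134.4800]/1.04 = 121.0625. B = V − Δ·S = 145.5625.
(2,1): S=56.5110. Δ = (V_up−V_dn)/(S_up−S_dn) = (60.7300−122.7200)/(66.1179−38.9926) = -2.2853. V = [p*·60.7300 + (1−p*)·122.7200]/1.04 = 74.5375. B = V − Δ·S = 203.6833.
(2,2): S=95.8230. Δ = (V_up−V_dn)/(S_up−S_dn) = (17.6500−60.7300)/(112.1129−66.1179) = -0.9366. V = [p*·17.6500 + (1−p*)·60.7300]/1.04 = 28.1899. B = V − Δ·S = 117.9399.
(1,0): S=48.3000. Δ = (V_up−V_dn)/(S_up−S_dn) = (74.5375−121.0625)/(56.5110−33.3270) = -2.0068. V = [p*·74.5375 + (1−p*)·121.0625]/1.04 = 83.7865. B = V − Δ·S = 180.7137.
(1,1): S=81.9000. Δ = (V_up−V_dn)/(S_up−S_dn) = (28.1899−74.5375)/(95.8230−56.5110) = -1.1790. V = [p*·28.1899 + (1−p*)·74.5375]/1.04 = 39.1754. B = V − Δ·S = 135.7328.
(0,0): S=70.0000. Δ = (V_up−V_dn)/(S_up−S_dn) = (39.1754−83.7865)/(81.9000−48.3000) = -1.3277. V = [p*·39.1754 + (1−p*)·83.7865]/1.04 = 49.2861. B = V − Δ·S = 142.2261.
Each (Δ,B) replicates both successor values, so the strategy is self-financing and V0 is arbitrage-free.

(0,0): Delta=-1.3277 Bond=142.2261
(1,0): Delta=-2.0068 Bond=180.7137
(1,1): Delta=-1.1790 Bond=135.7328
(2,0): Delta=-0.7351 Bond=145.5625
(2,1): Delta=-2.2853 Bond=203.6833
(2,2): Delta=-0.9366 Bond=117.9399
V0=49.2861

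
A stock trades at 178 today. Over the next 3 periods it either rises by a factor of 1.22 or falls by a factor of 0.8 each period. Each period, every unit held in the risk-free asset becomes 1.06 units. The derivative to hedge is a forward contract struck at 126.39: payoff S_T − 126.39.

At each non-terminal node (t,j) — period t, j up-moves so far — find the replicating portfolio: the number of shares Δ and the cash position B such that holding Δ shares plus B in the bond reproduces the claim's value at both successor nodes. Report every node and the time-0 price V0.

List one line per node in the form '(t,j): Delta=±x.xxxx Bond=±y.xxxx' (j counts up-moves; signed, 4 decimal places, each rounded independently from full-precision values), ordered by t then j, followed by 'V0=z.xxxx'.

(0,0): Delta=1.0000 Bond=-106.1195
(1,0): Delta=1.0000 Bond=-112.4867
(1,1): Delta=1.0000 Bond=-112.4867
(2,0): Delta=1.0000 Bond=-119.2358
(2,1): Delta=1.0000 Bond=-119.2358
(2,2): Delta=1.0000 Bond=-119.2358
V0=71.8805

No-arbitrage ⇒ martingale measure with p* = (R−d)/(u−d) = 0.6190.
Payoff layer (t=3): V(3,0)=-35.2540, V(3,1)=12.5924, V(3,2)=85.5582, V(3,3)=196.8309
(2,0): S=113.9200. Δ = (V_up−V_dn)/(S_up−S_dn) = (12.5924−-35.2540)/(138.9824−91.1360) = 1.0000. V = [p*·12.5924 + (1−p*)·-35.2540]/1.06 = -5.3158. B = V − Δ·S = -119.2358.
(2,1): S=173.7280. Δ = (V_up−V_dn)/(S_up−S_dn) = (85.5582−12.5924)/(211.9482−138.9824) = 1.0000. V = [p*·85.5582 + (1−p*)·12.5924]/1.06 = 54.4922. B = V − Δ·S = -119.2358.
(2,2): S=264.9352. Δ = (V_up−V_dn)/(S_up−S_dn) = (196.8309−85.5582)/(323.2209−211.9482) = 1.0000. V = [p*·196.8309 + (1−p*)·85.5582]/1.06 = 145.6994. B = V − Δ·S = -119.2358.
(1,0): S=142.4000. Δ = (V_up−V_dn)/(S_up−S_dn) = (54.4922−-5.3158)/(173.7280−113.9200) = 1.0000. V = [p*·54.4922 + (1−p*)·-5.3158]/1.06 = 29.9133. B = V − Δ·S = -112.4867.
(1,1): S=217.1600. Δ = (V_up−V_dn)/(S_up−S_dn) = (145.6994−54.4922)/(264.9352−173.7280) = 1.0000. V = [p*·145.6994 + (1−p*)·54.4922]/1.06 = 104.6733. B = V − Δ·S = -112.4867.
(0,0): S=178.0000. Δ = (V_up−V_dn)/(S_up−S_dn) = (104.6733−29.9133)/(217.1600−142.4000) = 1.0000. V = [p*·104.6733 + (1−p*)·29.9133]/1.06 = 71.8805. B = V − Δ·S = -106.1195.
Each (Δ,B) replicates both successor values, so the strategy is self-financing and V0 is arbitrage-free.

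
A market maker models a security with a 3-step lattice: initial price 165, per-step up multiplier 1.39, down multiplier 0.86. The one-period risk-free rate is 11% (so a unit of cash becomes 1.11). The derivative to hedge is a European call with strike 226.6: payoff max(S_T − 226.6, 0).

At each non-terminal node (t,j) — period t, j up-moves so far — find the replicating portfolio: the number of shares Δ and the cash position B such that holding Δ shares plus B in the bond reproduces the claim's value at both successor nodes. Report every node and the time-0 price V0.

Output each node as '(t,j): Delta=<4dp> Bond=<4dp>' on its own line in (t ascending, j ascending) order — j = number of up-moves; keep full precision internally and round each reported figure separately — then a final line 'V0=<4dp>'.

Since d<R<u, set p* = (R−d)/(u−d) = 0.4717; price each node as the discounted p*-expectation of its children.
At expiry t=3: V(3,0)=0.0000, V(3,1)=0.0000, V(3,2)=47.5650, V(3,3)=216.5271
Node (2,0) S=122.0340: V=(p*·0.0000+(1−p*)·0.0000)/1.11=0.0000; Δ=(0.0000−0.0000)/(169.6273−104.9492)=0.0000; B=V−Δ·S=0.0000
Node (2,1) S=197.2410: V=(p*·47.5650+(1−p*)·0.0000)/1.11=20.2129; Δ=(47.5650−0.0000)/(274.1650−169.6273)=0.4550; B=V−Δ·S=-69.5324
Node (2,2) S=318.7965: V=(p*·216.5271+(1−p*)·47.5650)/1.11=114.6524; Δ=(216.5271−47.5650)/(443.1271−274.1650)=1.0000; B=V−Δ·S=-204.1441
Node (1,0) S=141.9000: V=(p*·20.2129+(1−p*)·0.0000)/1.11=8.5895; Δ=(20.2129−0.0000)/(197.2410−122.0340)=0.2688; B=V−Δ·S=-29.5480
Node (1,1) S=229.3500: V=(p*·114.6524+(1−p*)·20.2129)/1.11=58.3422; Δ=(114.6524−20.2129)/(318.7965−197.2410)=0.7769; B=V−Δ·S=-119.8455
Node (0,0) S=165.0000: V=(p*·58.3422+(1−p*)·8.5895)/1.11=28.8809; Δ=(58.3422−8.5895)/(229.3500−141.9000)=0.5689; B=V−Δ·S=-64.9920
Check: Δ(0,0)·S0 + B(0,0) = 28.8809 = V0.

(0,0): Delta=0.5689 Bond=-64.9920
(1,0): Delta=0.2688 Bond=-29.5480
(1,1): Delta=0.7769 Bond=-119.8455
(2,0): Delta=0.0000 Bond=0.0000
(2,1): Delta=0.4550 Bond=-69.5324
(2,2): Delta=1.0000 Bond=-204.1441
V0=28.8809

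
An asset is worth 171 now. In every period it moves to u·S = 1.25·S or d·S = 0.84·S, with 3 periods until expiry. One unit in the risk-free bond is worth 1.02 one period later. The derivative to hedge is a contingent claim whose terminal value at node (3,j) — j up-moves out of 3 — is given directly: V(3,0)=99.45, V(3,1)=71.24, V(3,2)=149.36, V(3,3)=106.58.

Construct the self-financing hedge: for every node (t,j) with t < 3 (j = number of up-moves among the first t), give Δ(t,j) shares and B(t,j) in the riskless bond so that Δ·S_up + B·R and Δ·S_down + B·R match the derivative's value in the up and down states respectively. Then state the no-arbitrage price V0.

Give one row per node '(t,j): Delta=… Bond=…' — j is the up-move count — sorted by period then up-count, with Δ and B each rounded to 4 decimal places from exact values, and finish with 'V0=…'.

No-arbitrage ⇒ martingale measure with p* = (R−d)/(u−d) = 0.4390.
Terminal values V(3,·): V(3,0)=99.4500, V(3,1)=71.2400, V(3,2)=149.3600, V(3,3)=106.5800
(2,0): S=120.6576. Δ = (V_up−V_dn)/(S_up−S_dn) = (71.2400−99.4500)/(150.8220−101.3524) = -0.5702. V = [p*·71.2400 + (1−p*)·99.4500]/1.02 = 85.3580. B = V − Δ·S = 154.1628.
(2,1): S=179.5500. Δ = (V_up−V_dn)/(S_up−S_dn) = (149.3600−71.2400)/(224.4375−150.8220) = 1.0612. V = [p*·149.3600 + (1−p*)·71.2400]/1.02 = 103.4672. B = V − Δ·S = -87.0693.
(2,2): S=267.1875. Δ = (V_up−V_dn)/(S_up−S_dn) = (106.5800−149.3600)/(333.9844−224.4375) = -0.3905. V = [p*·106.5800 + (1−p*)·149.3600]/1.02 = 128.0182. B = V − Δ·S = 232.3596.
(1,0): S=143.6400. Δ = (V_up−V_dn)/(S_up−S_dn) = (103.4672−85.3580)/(179.5500−120.6576) = 0.3075. V = [p*·103.4672 + (1−p*)·85.3580]/1.02 = 91.4788. B = V − Δ·S = 47.3098.
(1,1): S=213.7500. Δ = (V_up−V_dn)/(S_up−S_dn) = (128.0182−103.4672)/(267.1875−179.5500) = 0.2801. V = [p*·128.0182 + (1−p*)·103.4672]/1.02 = 112.0056. B = V − Δ·S = 52.1253.
(0,0): S=171.0000. Δ = (V_up−V_dn)/(S_up−S_dn) = (112.0056−91.4788)/(213.7500−143.6400) = 0.2928. V = [p*·112.0056 + (1−p*)·91.4788]/1.02 = 98.5202. B = V − Δ·S = 48.4548.
The time-0 hedge costs 98.5202, which is the no-arbitrage price.

(0,0): Delta=0.2928 Bond=48.4548
(1,0): Delta=0.3075 Bond=47.3098
(1,1): Delta=0.2801 Bond=52.1253
(2,0): Delta=-0.5702 Bond=154.1628
(2,1): Delta=1.0612 Bond=-87.0693
(2,2): Delta=-0.3905 Bond=232.3596
V0=98.5202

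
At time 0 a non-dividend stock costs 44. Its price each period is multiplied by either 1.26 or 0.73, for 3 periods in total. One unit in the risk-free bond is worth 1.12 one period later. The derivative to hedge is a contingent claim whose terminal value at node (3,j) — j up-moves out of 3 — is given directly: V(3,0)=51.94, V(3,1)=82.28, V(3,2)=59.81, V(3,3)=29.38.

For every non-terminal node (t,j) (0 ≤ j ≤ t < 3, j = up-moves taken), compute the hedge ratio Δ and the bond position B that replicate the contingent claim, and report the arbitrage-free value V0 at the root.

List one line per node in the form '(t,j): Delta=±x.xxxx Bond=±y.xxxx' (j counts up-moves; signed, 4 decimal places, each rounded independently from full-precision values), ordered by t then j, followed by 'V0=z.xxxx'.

(0,0): Delta=-0.7895 Bond=71.0403
(1,0): Delta=-0.4469 Bond=68.5595
(1,1): Delta=-0.8608 Bond=83.5159
(2,0): Delta=2.4414 Bond=9.0633
(2,1): Delta=-1.0476 Bond=101.0975
(2,2): Delta=-0.8219 Bond=90.8241
V0=36.3018

Since d<R<u, set p* = (R−d)/(u−d) = 0.7358; price each node as the discounted p*-expectation of its children.
At expiry t=3: V(3,0)=51.9400, V(3,1)=82.2800, V(3,2)=59.8100, V(3,3)=29.3800
  t=2,j=0: stock 23.4476 → up 29.5440 (V=82.2800), down 17.1167 (V=51.9400). Price 66.3086; hedge Δ=2.4414, bond B=9.0633.
  t=2,j=1: stock 40.4712 → up 50.9937 (V=59.8100), down 29.5440 (V=82.2800). Price 58.7013; hedge Δ=-1.0476, bond B=101.0975.
  t=2,j=2: stock 69.8544 → up 88.0165 (V=29.3800), down 50.9937 (V=59.8100). Price 33.4090; hedge Δ=-0.8219, bond B=90.8241.
  t=1,j=0: stock 32.1200 → up 40.4712 (V=58.7013), down 23.4476 (V=66.3086). Price 54.2061; hedge Δ=-0.4469, bond B=68.5595.
  t=1,j=1: stock 55.4400 → up 69.8544 (V=33.4090), down 40.4712 (V=58.7013). Price 35.7947; hedge Δ=-0.8608, bond B=83.5159.
  t=0,j=0: stock 44.0000 → up 55.4400 (V=35.7947), down 32.1200 (V=54.2061). Price 36.3018; hedge Δ=-0.7895, bond B=71.0403.
Root portfolio cost Δ·44+B reproduces V0=36.3018.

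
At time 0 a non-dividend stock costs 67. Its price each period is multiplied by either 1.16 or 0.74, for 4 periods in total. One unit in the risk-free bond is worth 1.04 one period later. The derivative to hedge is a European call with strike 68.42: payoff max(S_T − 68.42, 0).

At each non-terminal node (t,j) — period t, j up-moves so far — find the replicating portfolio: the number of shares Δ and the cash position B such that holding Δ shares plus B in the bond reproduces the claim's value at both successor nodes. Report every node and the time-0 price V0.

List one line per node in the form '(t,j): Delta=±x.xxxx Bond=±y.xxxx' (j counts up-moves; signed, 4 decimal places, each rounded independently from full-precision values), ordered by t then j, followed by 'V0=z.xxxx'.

(0,0): Delta=0.6296 Bond=-27.2215
(1,0): Delta=0.2032 Bond=-7.1677
(1,1): Delta=0.7384 Bond=-36.7674
(2,0): Delta=0.0000 Bond=0.0000
(2,1): Delta=0.2550 Bond=-10.4362
(2,2): Delta=0.8618 Bond=-49.3589
(3,0): Delta=0.0000 Bond=0.0000
(3,1): Delta=0.0000 Bond=0.0000
(3,2): Delta=0.3201 Bond=-15.1951
(3,3): Delta=1.0000 Bond=-65.7885
V0=14.9625

Risk-neutral probability p* = (R−d)/(u−d) = (1.04−0.74)/(1.16−0.74) = 0.7143.
Terminal payoffs: V(4,0)=0.0000, V(4,1)=0.0000, V(4,2)=0.0000, V(4,3)=8.9692, V(4,4)=52.8928
(3,0): S=27.1500. Δ = (V_up−V_dn)/(S_up−S_dn) = (0.0000−0.0000)/(31.4940−20.0910) = 0.0000. V = [p*·0.0000 + (1−p*)·0.0000]/1.04 = 0.0000. B = V − Δ·S = 0.0000.
(3,1): S=42.5595. Δ = (V_up−V_dn)/(S_up−S_dn) = (0.0000−0.0000)/(49.3690−31.4940) = 0.0000. V = [p*·0.0000 + (1−p*)·0.0000]/1.04 = 0.0000. B = V − Δ·S = 0.0000.
(3,2): S=66.7148. Δ = (V_up−V_dn)/(S_up−S_dn) = (8.9692−0.0000)/(77.3892−49.3690) = 0.3201. V = [p*·8.9692 + (1−p*)·0.0000]/1.04 = 6.1602. B = V − Δ·S = -15.1951.
(3,3): S=104.5800. Δ = (V_up−V_dn)/(S_up−S_dn) = (52.8928−8.9692)/(121.3128−77.3892) = 1.0000. V = [p*·52.8928 + (1−p*)·8.9692]/1.04 = 38.7916. B = V − Δ·S = -65.7885.
(2,0): S=36.6892. Δ = (V_up−V_dn)/(S_up−S_dn) = (0.0000−0.0000)/(42.5595−27.1500) = 0.0000. V = [p*·0.0000 + (1−p*)·0.0000]/1.04 = 0.0000. B = V − Δ·S = 0.0000.
(2,1): S=57.5128. Δ = (V_up−V_dn)/(S_up−S_dn) = (6.1602−0.0000)/(66.7148−42.5595) = 0.2550. V = [p*·6.1602 + (1−p*)·0.0000]/1.04 = 4.2309. B = V − Δ·S = -10.4362.
(2,2): S=90.1552. Δ = (V_up−V_dn)/(S_up−S_dn) = (38.7916−6.1602)/(104.5800−66.7148) = 0.8618. V = [p*·38.7916 + (1−p*)·6.1602]/1.04 = 28.3349. B = V − Δ·S = -49.3589.
(1,0): S=49.5800. Δ = (V_up−V_dn)/(S_up−S_dn) = (4.2309−0.0000)/(57.5128−36.6892) = 0.2032. V = [p*·4.2309 + (1−p*)·0.0000]/1.04 = 2.9058. B = V − Δ·S = -7.1677.
(1,1): S=77.7200. Δ = (V_up−V_dn)/(S_up−S_dn) = (28.3349−4.2309)/(90.1552−57.5128) = 0.7384. V = [p*·28.3349 + (1−p*)·4.2309]/1.04 = 20.6231. B = V − Δ·S = -36.7674.
(0,0): S=67.0000. Δ = (V_up−V_dn)/(S_up−S_dn) = (20.6231−2.9058)/(77.7200−49.5800) = 0.6296. V = [p*·20.6231 + (1−p*)·2.9058]/1.04 = 14.9625. B = V − Δ·S = -27.2215.
The time-0 hedge costs 14.9625, which is the no-arbitrage price.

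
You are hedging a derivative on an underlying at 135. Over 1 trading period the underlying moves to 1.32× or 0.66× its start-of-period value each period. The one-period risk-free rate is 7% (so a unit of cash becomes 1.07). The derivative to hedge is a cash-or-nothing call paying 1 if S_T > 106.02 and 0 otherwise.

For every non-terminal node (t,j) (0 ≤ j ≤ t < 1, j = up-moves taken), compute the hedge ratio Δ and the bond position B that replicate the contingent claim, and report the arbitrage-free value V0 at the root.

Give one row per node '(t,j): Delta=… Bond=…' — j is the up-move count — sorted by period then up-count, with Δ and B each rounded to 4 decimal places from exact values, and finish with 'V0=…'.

No-arbitrage ⇒ martingale measure with p* = (R−d)/(u−d) = 0.6212.
At expiry t=1: V(1,0)=0.0000, V(1,1)=1.0000
  t=0,j=0: stock 135.0000 → up 178.2000 (V=1.0000), down 89.1000 (V=0.0000). Price 0.5806; hedge Δ=0.0112, bond B=-0.9346.
Check: Δ(0,0)·S0 + B(0,0) = 0.5806 = V0.

(0,0): Delta=0.0112 Bond=-0.9346
V0=0.5806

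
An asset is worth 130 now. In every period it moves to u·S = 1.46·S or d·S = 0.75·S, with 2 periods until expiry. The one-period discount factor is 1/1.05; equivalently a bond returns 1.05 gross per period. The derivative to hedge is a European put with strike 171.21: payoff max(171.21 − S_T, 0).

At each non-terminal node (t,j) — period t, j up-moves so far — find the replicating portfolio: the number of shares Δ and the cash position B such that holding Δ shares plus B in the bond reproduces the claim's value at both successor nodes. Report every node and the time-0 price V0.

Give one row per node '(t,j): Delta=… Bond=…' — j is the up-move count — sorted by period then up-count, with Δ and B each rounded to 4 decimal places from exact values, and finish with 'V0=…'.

(0,0): Delta=-0.5383 Bond=112.4204
(1,0): Delta=-1.0000 Bond=163.0571
(1,1): Delta=-0.2142 Bond=56.5199
V0=42.4414

Since d<R<u, set p* = (R−d)/(u−d) = 0.4225; price each node as the discounted p*-expectation of its children.
Payoff layer (t=2): V(2,0)=98.0850, V(2,1)=28.8600, V(2,2)=0.0000
  t=1,j=0: stock 97.5000 → up 142.3500 (V=28.8600), down 73.1250 (V=98.0850). Price 65.5571; hedge Δ=-1.0000, bond B=163.0571.
  t=1,j=1: stock 189.8000 → up 277.1080 (V=0.0000), down 142.3500 (V=28.8600). Price 15.8720; hedge Δ=-0.2142, bond B=56.5199.
  t=0,j=0: stock 130.0000 → up 189.8000 (V=15.8720), down 97.5000 (V=65.5571). Price 42.4414; hedge Δ=-0.5383, bond B=112.4204.
Check: Δ(0,0)·S0 + B(0,0) = 42.4414 = V0.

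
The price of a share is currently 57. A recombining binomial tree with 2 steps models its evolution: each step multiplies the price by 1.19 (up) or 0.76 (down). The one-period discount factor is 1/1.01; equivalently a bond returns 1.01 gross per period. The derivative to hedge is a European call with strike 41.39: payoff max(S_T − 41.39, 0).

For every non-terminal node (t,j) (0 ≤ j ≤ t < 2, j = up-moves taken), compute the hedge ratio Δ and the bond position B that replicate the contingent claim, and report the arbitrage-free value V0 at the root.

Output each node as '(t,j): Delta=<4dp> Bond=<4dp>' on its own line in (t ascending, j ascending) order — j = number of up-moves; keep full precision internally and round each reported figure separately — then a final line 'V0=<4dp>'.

Risk-neutral probability p* = (R−d)/(u−d) = (1.01−0.76)/(1.19−0.76) = 0.5814.
Payoff layer (t=2): V(2,0)=0.0000, V(2,1)=10.1608, V(2,2)=39.3277
  t=1,j=0: stock 43.3200 → up 51.5508 (V=10.1608), down 32.9232 (V=0.0000). Price 5.8490; hedge Δ=0.5455, bond B=-17.7808.
  t=1,j=1: stock 67.8300 → up 80.7177 (V=39.3277), down 51.5508 (V=10.1608). Price 26.8498; hedge Δ=1.0000, bond B=-40.9802.
  t=0,j=0: stock 57.0000 → up 67.8300 (V=26.8498), down 43.3200 (V=5.8490). Price 17.8799; hedge Δ=0.8568, bond B=-30.9592.
Check: Δ(0,0)·S0 + B(0,0) = 17.8799 = V0.

(0,0): Delta=0.8568 Bond=-30.9592
(1,0): Delta=0.5455 Bond=-17.7808
(1,1): Delta=1.0000 Bond=-40.9802
V0=17.8799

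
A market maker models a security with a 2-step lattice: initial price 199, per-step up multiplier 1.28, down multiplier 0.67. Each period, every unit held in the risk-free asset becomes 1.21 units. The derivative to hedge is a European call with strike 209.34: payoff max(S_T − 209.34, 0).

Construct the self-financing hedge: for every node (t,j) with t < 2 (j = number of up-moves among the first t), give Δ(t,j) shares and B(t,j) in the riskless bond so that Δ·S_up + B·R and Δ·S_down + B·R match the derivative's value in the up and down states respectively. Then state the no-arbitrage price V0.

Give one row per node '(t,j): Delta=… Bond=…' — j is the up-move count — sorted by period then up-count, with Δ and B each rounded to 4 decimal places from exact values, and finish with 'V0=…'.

Risk-neutral probability p* = (R−d)/(u−d) = (1.21−0.67)/(1.28−0.67) = 0.8852.
Terminal payoffs: V(2,0)=0.0000, V(2,1)=0.0000, V(2,2)=116.7016
(1,0): S=133.3300. Δ = (V_up−V_dn)/(S_up−S_dn) = (0.0000−0.0000)/(170.6624−89.3311) = 0.0000. V = [p*·0.0000 + (1−p*)·0.0000]/1.21 = 0.0000. B = V − Δ·S = 0.0000.
(1,1): S=254.7200. Δ = (V_up−V_dn)/(S_up−S_dn) = (116.7016−0.0000)/(326.0416−170.6624) = 0.7511. V = [p*·116.7016 + (1−p*)·0.0000]/1.21 = 85.3798. B = V − Δ·S = -105.9343.
(0,0): S=199.0000. Δ = (V_up−V_dn)/(S_up−S_dn) = (85.3798−0.0000)/(254.7200−133.3300) = 0.7034. V = [p*·85.3798 + (1−p*)·0.0000]/1.21 = 62.4646. B = V − Δ·S = -77.5024.
Each (Δ,B) replicates both successor values, so the strategy is self-financing and V0 is arbitrage-free.

(0,0): Delta=0.7034 Bond=-77.5024
(1,0): Delta=0.0000 Bond=0.0000
(1,1): Delta=0.7511 Bond=-105.9343
V0=62.4646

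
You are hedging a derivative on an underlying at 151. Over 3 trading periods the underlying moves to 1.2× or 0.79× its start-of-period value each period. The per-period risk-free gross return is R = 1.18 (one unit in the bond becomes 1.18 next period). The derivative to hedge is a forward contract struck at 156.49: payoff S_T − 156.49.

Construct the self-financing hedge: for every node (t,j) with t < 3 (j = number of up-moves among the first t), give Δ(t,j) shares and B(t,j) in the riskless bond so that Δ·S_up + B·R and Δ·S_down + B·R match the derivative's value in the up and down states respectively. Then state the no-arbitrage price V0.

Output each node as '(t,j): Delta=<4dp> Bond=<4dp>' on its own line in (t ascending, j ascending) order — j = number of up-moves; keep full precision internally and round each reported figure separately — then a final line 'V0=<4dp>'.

No-arbitrage ⇒ martingale measure with p* = (R−d)/(u−d) = 0.9512.
Payoff layer (t=3): V(3,0)=-82.0411, V(3,1)=-43.4031, V(3,2)=15.2876, V(3,3)=104.4380
(2,0): S=94.2391. Δ = (V_up−V_dn)/(S_up−S_dn) = (-43.4031−-82.0411)/(113.0869−74.4489) = 1.0000. V = [p*·-43.4031 + (1−p*)·-82.0411]/1.18 = -38.3795. B = V − Δ·S = -132.6186.
(2,1): S=143.1480. Δ = (V_up−V_dn)/(S_up−S_dn) = (15.2876−-43.4031)/(171.7776−113.0869) = 1.0000. V = [p*·15.2876 + (1−p*)·-43.4031]/1.18 = 10.5294. B = V − Δ·S = -132.6186.
(2,2): S=217.4400. Δ = (V_up−V_dn)/(S_up−S_dn) = (104.4380−15.2876)/(260.9280−171.7776) = 1.0000. V = [p*·104.4380 + (1−p*)·15.2876]/1.18 = 84.8214. B = V − Δ·S = -132.6186.
(1,0): S=119.2900. Δ = (V_up−V_dn)/(S_up−S_dn) = (10.5294−-38.3795)/(143.1480−94.2391) = 1.0000. V = [p*·10.5294 + (1−p*)·-38.3795]/1.18 = 6.9013. B = V − Δ·S = -112.3887.
(1,1): S=181.2000. Δ = (V_up−V_dn)/(S_up−S_dn) = (84.8214−10.5294)/(217.4400−143.1480) = 1.0000. V = [p*·84.8214 + (1−p*)·10.5294]/1.18 = 68.8113. B = V − Δ·S = -112.3887.
(0,0): S=151.0000. Δ = (V_up−V_dn)/(S_up−S_dn) = (68.8113−6.9013)/(181.2000−119.2900) = 1.0000. V = [p*·68.8113 + (1−p*)·6.9013]/1.18 = 55.7554. B = V − Δ·S = -95.2446.
Each (Δ,B) replicates both successor values, so the strategy is self-financing and V0 is arbitrage-free.

(0,0): Delta=1.0000 Bond=-95.2446
(1,0): Delta=1.0000 Bond=-112.3887
(1,1): Delta=1.0000 Bond=-112.3887
(2,0): Delta=1.0000 Bond=-132.6186
(2,1): Delta=1.0000 Bond=-132.6186
(2,2): Delta=1.0000 Bond=-132.6186
V0=55.7554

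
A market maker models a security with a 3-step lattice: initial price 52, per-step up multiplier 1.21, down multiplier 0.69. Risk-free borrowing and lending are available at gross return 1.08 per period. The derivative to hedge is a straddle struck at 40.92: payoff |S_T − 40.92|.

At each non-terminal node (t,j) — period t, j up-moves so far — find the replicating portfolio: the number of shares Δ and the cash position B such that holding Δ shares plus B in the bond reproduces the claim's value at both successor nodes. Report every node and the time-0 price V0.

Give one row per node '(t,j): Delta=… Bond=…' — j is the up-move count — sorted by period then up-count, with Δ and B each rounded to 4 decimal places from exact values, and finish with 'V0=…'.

Under the risk-neutral measure, an up-move has probability p* = (R−d)/(u−d) = 0.7500 and values discount at R = 1.08.
Payoff layer (t=3): V(3,0)=23.8375, V(3,1)=10.9638, V(3,2)=11.6119, V(3,3)=51.2012
(2,0): S=24.7572. Δ = (V_up−V_dn)/(S_up−S_dn) = (10.9638−23.8375)/(29.9562−17.0825) = -1.0000. V = [p*·10.9638 + (1−p*)·23.8375]/1.08 = 13.1317. B = V − Δ·S = 37.8889.
(2,1): S=43.4148. Δ = (V_up−V_dn)/(S_up−S_dn) = (11.6119−10.9638)/(52.5319−29.9562) = 0.0287. V = [p*·11.6119 + (1−p*)·10.9638]/1.08 = 10.6017. B = V − Δ·S = 9.3554.
(2,2): S=76.1332. Δ = (V_up−V_dn)/(S_up−S_dn) = (51.2012−11.6119)/(92.1212−52.5319) = 1.0000. V = [p*·51.2012 + (1−p*)·11.6119]/1.08 = 38.2443. B = V − Δ·S = -37.8889.
(1,0): S=35.8800. Δ = (V_up−V_dn)/(S_up−S_dn) = (10.6017−13.1317)/(43.4148−24.7572) = -0.1356. V = [p*·10.6017 + (1−p*)·13.1317]/1.08 = 10.4021. B = V − Δ·S = 15.2673.
(1,1): S=62.9200. Δ = (V_up−V_dn)/(S_up−S_dn) = (38.2443−10.6017)/(76.1332−43.4148) = 0.8449. V = [p*·38.2443 + (1−p*)·10.6017]/1.08 = 29.0127. B = V − Δ·S = -24.1461.
(0,0): S=52.0000. Δ = (V_up−V_dn)/(S_up−S_dn) = (29.0127−10.4021)/(62.9200−35.8800) = 0.6883. V = [p*·29.0127 + (1−p*)·10.4021]/1.08 = 22.5556. B = V − Δ·S = -13.2340.
Each (Δ,B) replicates both successor values, so the strategy is self-financing and V0 is arbitrage-free.

(0,0): Delta=0.6883 Bond=-13.2340
(1,0): Delta=-0.1356 Bond=15.2673
(1,1): Delta=0.8449 Bond=-24.1461
(2,0): Delta=-1.0000 Bond=37.8889
(2,1): Delta=0.0287 Bond=9.3554
(2,2): Delta=1.0000 Bond=-37.8889
V0=22.5556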